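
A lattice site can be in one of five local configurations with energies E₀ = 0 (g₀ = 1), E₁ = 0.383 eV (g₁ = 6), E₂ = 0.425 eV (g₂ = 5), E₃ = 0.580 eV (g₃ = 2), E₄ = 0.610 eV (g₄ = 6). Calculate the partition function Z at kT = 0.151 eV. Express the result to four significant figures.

Eᵢ/kT = 0, 2.53642, 2.81457, 3.84106, 4.03974.
Z = Σ gᵢe^(−Eᵢ/kT) = 1·e^(−0) + 6·e^(−2.53642) + 5·e^(−2.81457) + 2·e^(−3.84106) + 6·e^(−4.03974) = 1.00000 + 0.474895 + 0.299652 + 0.0429417 + 0.105612 = 1.92310.

Z = 1.923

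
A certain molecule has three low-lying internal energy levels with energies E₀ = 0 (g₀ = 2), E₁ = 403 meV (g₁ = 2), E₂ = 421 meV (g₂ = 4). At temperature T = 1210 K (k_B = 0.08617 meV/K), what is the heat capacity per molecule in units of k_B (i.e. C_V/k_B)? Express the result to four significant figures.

0.7962

k_BT = 0.08617 × 1210 K = 104.266 meV.
Eᵢ/kT = 0, 3.86511, 4.03775.
Z = Σ gᵢe^(−Eᵢ/kT) = 2·e^(−0) + 2·e^(−3.86511) + 4·e^(−4.03775) = 2.00000 + 0.0419212 + 0.0705484 = 2.11247.
⟨E⟩ = 22.0572 meV, ⟨E²⟩ = 9142.12 meV².
C_V/k_B = (⟨E²⟩ − ⟨E⟩²)/(kT)² = (9142.12 − 486.520)/10871.4 = 0.7962.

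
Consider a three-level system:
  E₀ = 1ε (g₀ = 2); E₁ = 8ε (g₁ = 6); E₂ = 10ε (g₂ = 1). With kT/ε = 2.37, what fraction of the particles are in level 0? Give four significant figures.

0.8564

Eᵢ/kT = 0.421941, 3.37553, 4.21941.
Z = Σ gᵢe^(−Eᵢ/kT) = 2·e^(−0.421941) + 6·e^(−3.37553) + 1·e^(−4.21941) = 1.31155 + 0.205200 + 0.0147073 = 1.53146.
P₀ = g₀ e^(−E₀/kT) / Z = 1.31155/1.53146 = 0.8564.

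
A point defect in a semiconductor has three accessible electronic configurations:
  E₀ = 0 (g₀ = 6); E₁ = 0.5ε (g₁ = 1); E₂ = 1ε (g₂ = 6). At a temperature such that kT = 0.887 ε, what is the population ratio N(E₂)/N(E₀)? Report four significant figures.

n₂/n₀ = (g₂/g₀) exp[−(E₂−E₀)/kT] = (6/6) × exp(−(1ε)/(0.887ε)) = (6/6) × exp(-1.12740) = 0.3239.

0.3239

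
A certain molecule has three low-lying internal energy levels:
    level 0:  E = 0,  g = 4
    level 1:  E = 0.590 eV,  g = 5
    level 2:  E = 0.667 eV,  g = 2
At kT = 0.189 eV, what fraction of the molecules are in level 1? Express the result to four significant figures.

Eᵢ/kT = 0, 3.12169, 3.52910.
Z = Σ gᵢe^(−Eᵢ/kT) = 4·e^(−0) + 5·e^(−3.12169) + 2·e^(−3.52910) = 4.00000 + 0.220413 + 0.0586626 = 4.27908.
P₁ = g₁ e^(−E₁/kT) / Z = 0.220413/4.27908 = 0.05151.

0.05151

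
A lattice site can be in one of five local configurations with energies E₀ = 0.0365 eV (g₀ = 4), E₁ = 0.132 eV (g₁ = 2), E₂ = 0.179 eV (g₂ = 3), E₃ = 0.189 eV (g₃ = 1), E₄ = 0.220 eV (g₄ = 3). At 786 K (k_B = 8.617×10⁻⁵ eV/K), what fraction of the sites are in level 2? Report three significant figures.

k_BT = 8.617×10⁻⁵ × 786 K = 0.067730 eV.
Eᵢ/kT = 0.53890, 1.9489, 2.6428, 2.7905, 3.2482.
Z = Σ gᵢe^(−Eᵢ/kT) = 4·e^(−0.53890) + 2·e^(−1.9489) + 3·e^(−2.6428) + 1·e^(−2.7905) + 3·e^(−3.2482) = 2.3336 + 0.28486 + 0.21349 + 0.061391 + 0.11653 = 3.0099.
P₂ = g₂ e^(−E₂/kT) / Z = 0.21349/3.0099 = 0.0709.

0.0709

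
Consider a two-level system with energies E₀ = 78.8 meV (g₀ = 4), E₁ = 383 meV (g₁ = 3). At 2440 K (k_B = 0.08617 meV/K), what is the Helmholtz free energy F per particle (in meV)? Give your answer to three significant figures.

k_BT = 0.08617 × 2440 K = 210.25 meV.
Eᵢ/kT = 0.37479, 1.8216.
Z = Σ gᵢe^(−Eᵢ/kT) = 4·e^(−0.37479) + 3·e^(−1.8216) = 2.7497 + 0.48530 = 3.2350.
F = −kT ln Z = −210.25 × ln(3.2350) = −210.25 × 1.1740 = -247 meV.

-247 meV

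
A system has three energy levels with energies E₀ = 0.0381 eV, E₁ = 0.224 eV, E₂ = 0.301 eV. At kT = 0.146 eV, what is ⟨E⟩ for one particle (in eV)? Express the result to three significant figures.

Eᵢ/kT = 0.26096, 1.5342, 2.0616.
Z = Σ e^(−Eᵢ/kT) = e^(−0.26096) + e^(−1.5342) + e^(−2.0616) = 0.77031 + 0.21563 + 0.12725 = 1.1132.
⟨E⟩ = Σ Eᵢ e^(−Eᵢ/kT) / Z = (0.0381·0.77031 + 0.224·0.21563 + 0.301·0.12725) / 1.1132 = 0.104 eV.

0.104 eV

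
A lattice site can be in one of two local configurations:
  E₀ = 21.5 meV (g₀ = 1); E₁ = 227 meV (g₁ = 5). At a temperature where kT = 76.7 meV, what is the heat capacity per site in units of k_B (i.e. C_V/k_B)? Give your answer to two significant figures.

1.4

Eᵢ/kT = 0.2803, 2.960.
Z = Σ gᵢe^(−Eᵢ/kT) = 1·e^(−0.2803) + 5·e^(−2.960) = 0.7556 + 0.2591 = 1.015.
⟨E⟩ = 73.95 meV, ⟨E²⟩ = 13500 meV².
C_V/k_B = (⟨E²⟩ − ⟨E⟩²)/(kT)² = (13500 − 5469)/5883 = 1.4.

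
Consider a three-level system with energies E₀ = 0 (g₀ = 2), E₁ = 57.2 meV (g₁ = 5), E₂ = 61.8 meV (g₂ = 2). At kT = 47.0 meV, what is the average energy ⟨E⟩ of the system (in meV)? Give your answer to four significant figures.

29.34 meV

Eᵢ/kT = 0, 1.21702, 1.31489.
Z = Σ gᵢe^(−Eᵢ/kT) = 2·e^(−0) + 5·e^(−1.21702) + 2·e^(−1.31489) = 2.00000 + 1.48056 + 0.537008 = 4.01757.
⟨E⟩ = Σ Eᵢ gᵢe^(−Eᵢ/kT) / Z = (0·2.00000 + 57.2·1.48056 + 61.8·0.537008) / 4.01757 = 29.34 meV.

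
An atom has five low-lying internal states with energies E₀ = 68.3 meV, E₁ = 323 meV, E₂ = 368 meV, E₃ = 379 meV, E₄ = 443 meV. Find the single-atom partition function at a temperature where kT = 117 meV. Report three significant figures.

Z = 0.726

Eᵢ/kT = 0.58376, 2.7607, 3.1453, 3.2393, 3.7863.
Z = Σ e^(−Eᵢ/kT) = e^(−0.58376) + e^(−2.7607) + e^(−3.1453) + e^(−3.2393) + e^(−3.7863) = 0.55780 + 0.063247 + 0.043054 + 0.039191 + 0.022679 = 0.72597.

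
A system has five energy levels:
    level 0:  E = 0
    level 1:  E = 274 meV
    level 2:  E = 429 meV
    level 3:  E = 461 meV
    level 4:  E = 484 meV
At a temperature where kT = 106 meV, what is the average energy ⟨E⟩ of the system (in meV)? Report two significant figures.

35 meV

Eᵢ/kT = 0, 2.585, 4.047, 4.349, 4.566.
Z = Σ e^(−Eᵢ/kT) = e^(−0) + e^(−2.585) + e^(−4.047) + e^(−4.349) + e^(−4.566) = 1.000 + 0.07540 + 0.01747 + 0.01292 + 0.01040 = 1.116.
⟨E⟩ = Σ Eᵢ e^(−Eᵢ/kT) / Z = (0·1.000 + 274·0.07540 + 429·0.01747 + 461·0.01292 + 484·0.01040) / 1.116 = 35 meV.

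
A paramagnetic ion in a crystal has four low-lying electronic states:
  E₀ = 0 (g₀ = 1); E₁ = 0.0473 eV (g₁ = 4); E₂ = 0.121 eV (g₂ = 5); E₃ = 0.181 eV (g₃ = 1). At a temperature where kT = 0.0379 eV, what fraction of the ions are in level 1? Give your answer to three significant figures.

0.486

Eᵢ/kT = 0, 1.2480, 3.1926, 4.7757.
Z = Σ gᵢe^(−Eᵢ/kT) = 1·e^(−0) + 4·e^(−1.2480) + 5·e^(−3.1926) + 1·e^(−4.7757) = 1.0000 + 1.1483 + 0.20532 + 0.0084322 = 2.3621.
P₁ = g₁ e^(−E₁/kT) / Z = 1.1483/2.3621 = 0.486.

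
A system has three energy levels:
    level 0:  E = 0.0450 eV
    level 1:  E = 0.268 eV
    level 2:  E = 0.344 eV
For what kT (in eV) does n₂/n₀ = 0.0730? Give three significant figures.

0.114 eV

n₂/n₀ = exp[−(E₂−E₀)/kT] = 0.0730.
⇒ (E₂−E₀)/kT = ln(1/0.0730) = ln(13.699) = 2.6173.
kT = 0.2990 eV / 2.6173 = 0.114 eV.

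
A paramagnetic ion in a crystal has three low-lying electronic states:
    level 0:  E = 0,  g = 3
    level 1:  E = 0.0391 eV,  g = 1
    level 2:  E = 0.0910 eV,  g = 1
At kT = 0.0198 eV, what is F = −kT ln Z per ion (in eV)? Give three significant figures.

Eᵢ/kT = 0, 1.9747, 4.5960.
Z = Σ gᵢe^(−Eᵢ/kT) = 3·e^(−0) + 1·e^(−1.9747) + 1·e^(−4.5960) = 3.0000 + 0.13880 + 0.010092 = 3.1489.
F = −kT ln Z = −0.0198 × ln(3.1489) = −0.0198 × 1.1471 = -0.0227 eV.

-0.0227 eV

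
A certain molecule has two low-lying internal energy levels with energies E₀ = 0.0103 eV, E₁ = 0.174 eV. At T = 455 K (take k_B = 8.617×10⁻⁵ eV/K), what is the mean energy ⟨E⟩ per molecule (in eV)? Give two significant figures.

0.013 eV

k_BT = 8.617×10⁻⁵ × 455 K = 0.03921 eV.
Eᵢ/kT = 0.2627, 4.438.
Z = Σ e^(−Eᵢ/kT) = e^(−0.2627) + e^(−4.438) = 0.7690 + 0.01182 = 0.7808.
⟨E⟩ = Σ Eᵢ e^(−Eᵢ/kT) / Z = (0.0103·0.7690 + 0.174·0.01182) / 0.7808 = 0.013 eV.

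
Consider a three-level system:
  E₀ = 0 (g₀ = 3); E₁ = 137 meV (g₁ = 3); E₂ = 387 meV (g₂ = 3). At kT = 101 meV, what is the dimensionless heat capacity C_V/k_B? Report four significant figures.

Eᵢ/kT = 0, 1.35644, 3.83168.
Z = Σ gᵢe^(−Eᵢ/kT) = 3·e^(−0) + 3·e^(−1.35644) + 3·e^(−3.83168) = 3.00000 + 0.772728 + 0.0650195 = 3.83775.
⟨E⟩ = 34.1414 meV, ⟨E²⟩ = 6316.52 meV².
C_V/k_B = (⟨E²⟩ − ⟨E⟩²)/(kT)² = (6316.52 − 1165.64)/10201.0 = 0.5049.

0.5049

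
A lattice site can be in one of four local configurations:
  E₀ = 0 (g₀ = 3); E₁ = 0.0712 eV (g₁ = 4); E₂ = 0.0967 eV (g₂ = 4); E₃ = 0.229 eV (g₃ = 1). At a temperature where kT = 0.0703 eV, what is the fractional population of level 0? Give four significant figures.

Eᵢ/kT = 0, 1.01280, 1.37553, 3.25747.
Z = Σ gᵢe^(−Eᵢ/kT) = 3·e^(−0) + 4·e^(−1.01280) + 4·e^(−1.37553) + 1·e^(−3.25747) = 3.00000 + 1.45280 + 1.01082 + 0.0384856 = 5.50211.
P₀ = g₀ e^(−E₀/kT) / Z = 3.00000/5.50211 = 0.5452.

0.5452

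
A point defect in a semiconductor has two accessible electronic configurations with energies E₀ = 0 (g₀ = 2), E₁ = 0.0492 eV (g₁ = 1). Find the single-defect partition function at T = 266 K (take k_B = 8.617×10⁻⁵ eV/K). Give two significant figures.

Z = 2.1

k_BT = 8.617×10⁻⁵ × 266 K = 0.02292 eV.
Eᵢ/kT = 0, 2.147.
Z = Σ gᵢe^(−Eᵢ/kT) = 2·e^(−0) + 1·e^(−2.147) = 2.000 + 0.1168 = 2.117.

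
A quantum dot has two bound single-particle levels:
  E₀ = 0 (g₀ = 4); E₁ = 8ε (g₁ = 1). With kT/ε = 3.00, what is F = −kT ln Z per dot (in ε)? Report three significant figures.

Eᵢ/kT = 0, 2.6667.
Z = Σ gᵢe^(−Eᵢ/kT) = 4·e^(−0) + 1·e^(−2.6667) = 4.0000 + 0.069481 = 4.0695.
F = −kT ln Z = −3.00 × ln(4.0695) = −3.00 × 1.4035 = -4.21 ε.

-4.21 ε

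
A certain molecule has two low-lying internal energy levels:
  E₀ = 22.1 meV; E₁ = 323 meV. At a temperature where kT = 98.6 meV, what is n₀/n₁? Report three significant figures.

n₀/n₁ = exp[−(E₀−E₁)/kT] = exp(−(-300.9 meV)/(98.6 meV)) = exp(3.0517) = 21.2.

21.2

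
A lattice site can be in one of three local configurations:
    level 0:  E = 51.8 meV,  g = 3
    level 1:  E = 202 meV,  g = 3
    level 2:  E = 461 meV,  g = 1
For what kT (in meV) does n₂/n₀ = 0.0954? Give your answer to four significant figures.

n₂/n₀ = (g₂/g₀) exp[−(E₂−E₀)/kT] = 0.0954.
⇒ (E₂−E₀)/kT = ln((1/3)/0.0954) = ln(3.49406) = 1.25106.
kT = 409.2 meV / 1.25106 = 327.1 meV.

327.1 meV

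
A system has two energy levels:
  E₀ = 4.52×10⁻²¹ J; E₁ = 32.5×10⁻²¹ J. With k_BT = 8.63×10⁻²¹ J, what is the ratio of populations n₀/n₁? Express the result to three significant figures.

25.6

n₀/n₁ = exp[−(E₀−E₁)/kT] = exp(−(-27.98 ×10⁻²¹ J)/(8.63 ×10⁻²¹ J)) = exp(3.2422) = 25.6.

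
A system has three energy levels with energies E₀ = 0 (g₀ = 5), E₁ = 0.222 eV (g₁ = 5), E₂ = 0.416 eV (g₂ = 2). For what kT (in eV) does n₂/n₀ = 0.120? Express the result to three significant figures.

0.346 eV

n₂/n₀ = (g₂/g₀) exp[−(E₂−E₀)/kT] = 0.120.
⇒ (E₂−E₀)/kT = ln((2/5)/0.120) = ln(3.3333) = 1.2040.
kT = 0.416 eV / 1.2040 = 0.346 eV.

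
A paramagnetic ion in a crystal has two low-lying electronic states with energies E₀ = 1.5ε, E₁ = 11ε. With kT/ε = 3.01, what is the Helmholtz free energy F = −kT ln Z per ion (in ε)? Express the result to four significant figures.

Eᵢ/kT = 0.498339, 3.65449.
Z = Σ e^(−Eᵢ/kT) = e^(−0.498339) + e^(−3.65449) = 0.607539 + 0.0258747 = 0.633414.
F = −kT ln Z = −3.01 × ln(0.633414) = −3.01 × -0.456631 = 1.374 ε.

1.374 ε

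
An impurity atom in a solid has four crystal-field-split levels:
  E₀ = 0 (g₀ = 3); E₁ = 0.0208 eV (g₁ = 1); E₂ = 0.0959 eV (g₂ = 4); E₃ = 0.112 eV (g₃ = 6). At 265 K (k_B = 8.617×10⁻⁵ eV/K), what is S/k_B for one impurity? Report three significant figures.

k_BT = 8.617×10⁻⁵ × 265 K = 0.022835 eV.
Eᵢ/kT = 0, 0.91088, 4.1997, 4.9048.
Z = Σ gᵢe^(−Eᵢ/kT) = 3·e^(−0) + 1·e^(−0.91088) + 4·e^(−4.1997) + 6·e^(−4.9048) = 3.0000 + 0.40217 + 0.060000 + 0.044466 = 3.5066.
⟨E⟩ = Σ EᵢPᵢ = 0.0054467 eV.
S/k_B = ln Z + ⟨E⟩/kT = ln(3.5066) + 0.0054467/0.022835 = 1.2546 + 0.23852 = 1.49.

1.49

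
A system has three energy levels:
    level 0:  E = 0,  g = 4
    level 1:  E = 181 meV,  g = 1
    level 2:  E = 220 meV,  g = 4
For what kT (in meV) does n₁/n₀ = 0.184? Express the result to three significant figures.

590 meV

n₁/n₀ = (g₁/g₀) exp[−(E₁−E₀)/kT] = 0.184.
⇒ (E₁−E₀)/kT = ln((1/4)/0.184) = ln(1.3587) = 0.30653.
kT = 181 meV / 0.30653 = 590 meV.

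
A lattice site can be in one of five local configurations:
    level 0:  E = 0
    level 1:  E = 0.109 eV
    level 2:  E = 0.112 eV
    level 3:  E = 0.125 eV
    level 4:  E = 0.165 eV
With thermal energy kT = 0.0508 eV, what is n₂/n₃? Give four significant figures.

n₂/n₃ = exp[−(E₂−E₃)/kT] = exp(−(-0.013 eV)/(0.0508 eV)) = exp(0.255906) = 1.292.

1.292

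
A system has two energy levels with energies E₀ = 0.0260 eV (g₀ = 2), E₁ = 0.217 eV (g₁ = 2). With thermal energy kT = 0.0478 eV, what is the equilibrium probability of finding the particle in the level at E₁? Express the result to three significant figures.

0.0181

Eᵢ/kT = 0.54393, 4.5397.
Z = Σ gᵢe^(−Eᵢ/kT) = 2·e^(−0.54393) + 2·e^(−4.5397) = 1.1609 + 0.021353 = 1.1823.
P₁ = g₁ e^(−E₁/kT) / Z = 0.021353/1.1823 = 0.0181.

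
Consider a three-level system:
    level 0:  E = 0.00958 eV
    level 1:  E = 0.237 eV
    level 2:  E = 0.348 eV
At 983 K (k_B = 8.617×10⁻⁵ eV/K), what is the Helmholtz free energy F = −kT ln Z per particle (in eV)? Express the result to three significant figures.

k_BT = 8.617×10⁻⁵ × 983 K = 0.084705 eV.
Eᵢ/kT = 0.11310, 2.7979, 4.1084.
Z = Σ e^(−Eᵢ/kT) = e^(−0.11310) + e^(−2.7979) + e^(−4.1084) = 0.89306 + 0.060938 + 0.016434 = 0.97043.
F = −kT ln Z = −0.084705 × ln(0.97043) = −0.084705 × -0.030016 = 0.00254 eV.

0.00254 eV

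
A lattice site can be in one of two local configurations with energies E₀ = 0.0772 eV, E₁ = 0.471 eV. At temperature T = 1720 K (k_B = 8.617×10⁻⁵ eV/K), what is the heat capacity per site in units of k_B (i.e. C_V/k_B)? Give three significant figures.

0.432

k_BT = 8.617×10⁻⁵ × 1720 K = 0.14821 eV.
Eᵢ/kT = 0.52088, 3.1779.
Z = Σ e^(−Eᵢ/kT) = e^(−0.52088) + e^(−3.1779) = 0.59400 + 0.041673 = 0.63567.
⟨E⟩ = 0.10302 eV, ⟨E²⟩ = 0.020113 eV².
C_V/k_B = (⟨E²⟩ − ⟨E⟩²)/(kT)² = (0.020113 − 0.010613)/0.021966 = 0.432.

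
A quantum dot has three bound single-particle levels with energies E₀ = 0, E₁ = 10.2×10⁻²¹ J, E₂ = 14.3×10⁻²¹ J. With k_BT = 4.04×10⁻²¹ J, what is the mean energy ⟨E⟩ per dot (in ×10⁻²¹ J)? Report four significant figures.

Eᵢ/kT = 0, 2.52475, 3.53960.
Z = Σ e^(−Eᵢ/kT) = e^(−0) + e^(−2.52475) + e^(−3.53960) = 1.00000 + 0.0800783 + 0.0290249 = 1.10910.
⟨E⟩ = Σ Eᵢ e^(−Eᵢ/kT) / Z = (0·1.00000 + 10.2·0.0800783 + 14.3·0.0290249) / 1.10910 = 1.111 ×10⁻²¹ J.

1.111 ×10⁻²¹ J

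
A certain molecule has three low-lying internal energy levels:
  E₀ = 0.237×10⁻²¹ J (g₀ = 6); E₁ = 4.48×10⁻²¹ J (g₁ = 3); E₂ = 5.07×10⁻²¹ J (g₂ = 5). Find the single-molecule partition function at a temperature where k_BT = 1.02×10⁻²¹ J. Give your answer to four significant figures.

Eᵢ/kT = 0.232353, 4.39216, 4.97059.
Z = Σ gᵢe^(−Eᵢ/kT) = 6·e^(−0.232353) + 3·e^(−4.39216) + 5·e^(−4.97059) = 4.75600 + 0.0371219 + 0.0346953 = 4.82782.

Z = 4.828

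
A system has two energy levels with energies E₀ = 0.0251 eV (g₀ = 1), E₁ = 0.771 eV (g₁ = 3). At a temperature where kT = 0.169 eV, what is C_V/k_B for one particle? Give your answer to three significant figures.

Eᵢ/kT = 0.14852, 4.5621.
Z = Σ gᵢe^(−Eᵢ/kT) = 1·e^(−0.14852) + 3·e^(−4.5621) = 0.86198 + 0.031320 = 0.89330.
⟨E⟩ = 0.051252 eV, ⟨E²⟩ = 0.021450 eV².
C_V/k_B = (⟨E²⟩ − ⟨E⟩²)/(kT)² = (0.021450 − 0.0026268)/0.028561 = 0.659.

0.659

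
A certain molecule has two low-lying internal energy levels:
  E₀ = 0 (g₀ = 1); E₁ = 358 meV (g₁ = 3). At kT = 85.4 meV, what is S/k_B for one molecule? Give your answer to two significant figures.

Eᵢ/kT = 0, 4.192.
Z = Σ gᵢe^(−Eᵢ/kT) = 1·e^(−0) + 3·e^(−4.192) = 1.000 + 0.04535 = 1.045.
⟨E⟩ = Σ EᵢPᵢ = 15.54 meV.
S/k_B = ln Z + ⟨E⟩/kT = ln(1.045) + 15.54/85.4 = 0.04402 + 0.1820 = 0.23.

0.23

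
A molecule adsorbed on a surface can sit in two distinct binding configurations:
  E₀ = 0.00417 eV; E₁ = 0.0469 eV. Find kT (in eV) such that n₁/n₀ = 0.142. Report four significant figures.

n₁/n₀ = exp[−(E₁−E₀)/kT] = 0.142.
⇒ (E₁−E₀)/kT = ln(1/0.142) = ln(7.04225) = 1.95193.
kT = 0.04273 eV / 1.95193 = 0.02189 eV.

0.02189 eV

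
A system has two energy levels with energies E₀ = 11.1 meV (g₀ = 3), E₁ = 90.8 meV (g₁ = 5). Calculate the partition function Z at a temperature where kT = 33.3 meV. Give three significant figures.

Z = 2.48

Eᵢ/kT = 0.33333, 2.7267.
Z = Σ gᵢe^(−Eᵢ/kT) = 3·e^(−0.33333) + 5·e^(−2.7267) = 2.1496 + 0.32717 = 2.4768.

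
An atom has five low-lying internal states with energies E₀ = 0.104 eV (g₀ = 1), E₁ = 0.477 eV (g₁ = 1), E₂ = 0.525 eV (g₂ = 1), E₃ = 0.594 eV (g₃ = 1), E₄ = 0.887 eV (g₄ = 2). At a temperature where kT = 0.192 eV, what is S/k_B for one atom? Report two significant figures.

0.94

Eᵢ/kT = 0.5417, 2.484, 2.734, 3.094, 4.620.
Z = Σ gᵢe^(−Eᵢ/kT) = 1·e^(−0.5417) + 1·e^(−2.484) + 1·e^(−2.734) + 1·e^(−3.094) + 2·e^(−4.620) = 0.5818 + 0.08341 + 0.06496 + 0.04532 + 0.01971 = 0.7952.
⟨E⟩ = Σ EᵢPᵢ = 0.2248 eV.
S/k_B = ln Z + ⟨E⟩/kT = ln(0.7952) + 0.2248/0.192 = -0.2292 + 1.171 = 0.94.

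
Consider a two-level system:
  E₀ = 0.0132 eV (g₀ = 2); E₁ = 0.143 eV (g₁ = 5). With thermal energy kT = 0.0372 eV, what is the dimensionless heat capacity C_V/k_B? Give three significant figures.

Eᵢ/kT = 0.35484, 3.8441.
Z = Σ gᵢe^(−Eᵢ/kT) = 2·e^(−0.35484) + 5·e^(−3.8441) = 1.4026 + 0.10703 = 1.5096.
⟨E⟩ = 0.022403 eV, ⟨E²⟩ = 0.0016117 eV².
C_V/k_B = (⟨E²⟩ − ⟨E⟩²)/(kT)² = (0.0016117 − 0.00050189)/0.0013838 = 0.802.

0.802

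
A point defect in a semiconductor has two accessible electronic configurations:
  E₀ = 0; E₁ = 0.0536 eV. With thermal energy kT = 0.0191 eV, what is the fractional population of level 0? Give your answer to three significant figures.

0.943

Eᵢ/kT = 0, 2.8063.
Z = Σ e^(−Eᵢ/kT) = e^(−0) + e^(−2.8063) = 1.0000 + 0.060428 = 1.0604.
P₀ = e^(−E₀/kT) / Z = 1.0000/1.0604 = 0.943.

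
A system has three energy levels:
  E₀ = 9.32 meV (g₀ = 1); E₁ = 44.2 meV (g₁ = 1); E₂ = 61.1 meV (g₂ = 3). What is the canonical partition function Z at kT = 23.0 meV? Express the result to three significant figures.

Eᵢ/kT = 0.40522, 1.9217, 2.6565.
Z = Σ gᵢe^(−Eᵢ/kT) = 1·e^(−0.40522) + 1·e^(−1.9217) + 3·e^(−2.6565) = 0.66683 + 0.14636 + 0.21058 = 1.0238.

Z = 1.02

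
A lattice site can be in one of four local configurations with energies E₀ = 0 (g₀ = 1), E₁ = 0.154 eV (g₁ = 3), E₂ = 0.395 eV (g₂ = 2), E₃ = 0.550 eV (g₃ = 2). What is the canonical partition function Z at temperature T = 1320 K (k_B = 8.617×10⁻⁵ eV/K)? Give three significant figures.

Z = 1.85

k_BT = 8.617×10⁻⁵ × 1320 K = 0.11374 eV.
Eᵢ/kT = 0, 1.3540, 3.4728, 4.8356.
Z = Σ gᵢe^(−Eᵢ/kT) = 1·e^(−0) + 3·e^(−1.3540) + 2·e^(−3.4728) + 2·e^(−4.8356) = 1.0000 + 0.77462 + 0.062060 + 0.015884 = 1.8526.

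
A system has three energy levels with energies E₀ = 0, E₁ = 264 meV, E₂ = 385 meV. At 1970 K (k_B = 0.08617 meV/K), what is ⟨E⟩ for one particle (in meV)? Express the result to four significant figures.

72.72 meV

k_BT = 0.08617 × 1970 K = 169.755 meV.
Eᵢ/kT = 0, 1.55518, 2.26797.
Z = Σ e^(−Eᵢ/kT) = e^(−0) + e^(−1.55518) + e^(−2.26797) = 1.00000 + 0.211151 + 0.103522 = 1.31467.
⟨E⟩ = Σ Eᵢ e^(−Eᵢ/kT) / Z = (0·1.00000 + 264·0.211151 + 385·0.103522) / 1.31467 = 72.72 meV.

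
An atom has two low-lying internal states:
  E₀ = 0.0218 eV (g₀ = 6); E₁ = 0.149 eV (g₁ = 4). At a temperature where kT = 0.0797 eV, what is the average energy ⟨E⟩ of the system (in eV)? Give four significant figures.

Eᵢ/kT = 0.273526, 1.86951.
Z = Σ gᵢe^(−Eᵢ/kT) = 6·e^(−0.273526) + 4·e^(−1.86951) = 4.56416 + 0.616797 = 5.18096.
⟨E⟩ = Σ Eᵢ gᵢe^(−Eᵢ/kT) / Z = (0.0218·4.56416 + 0.149·0.616797) / 5.18096 = 0.03694 eV.

0.03694 eV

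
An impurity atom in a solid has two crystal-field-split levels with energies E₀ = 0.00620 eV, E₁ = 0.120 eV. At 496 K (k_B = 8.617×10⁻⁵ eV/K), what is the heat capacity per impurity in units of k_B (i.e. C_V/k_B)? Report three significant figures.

0.432

k_BT = 8.617×10⁻⁵ × 496 K = 0.042740 eV.
Eᵢ/kT = 0.14506, 2.8077.
Z = Σ e^(−Eᵢ/kT) = e^(−0.14506) + e^(−2.8077) = 0.86497 + 0.060344 = 0.92531.
⟨E⟩ = 0.013621 eV, ⟨E²⟩ = 0.00097503 eV².
C_V/k_B = (⟨E²⟩ − ⟨E⟩²)/(kT)² = (0.00097503 − 0.00018553)/0.0018267 = 0.432.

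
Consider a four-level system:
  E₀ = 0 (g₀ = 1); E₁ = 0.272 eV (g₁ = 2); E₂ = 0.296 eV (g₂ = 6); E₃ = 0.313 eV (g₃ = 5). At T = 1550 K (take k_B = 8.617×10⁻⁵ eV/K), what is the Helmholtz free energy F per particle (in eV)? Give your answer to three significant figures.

k_BT = 8.617×10⁻⁵ × 1550 K = 0.13356 eV.
Eᵢ/kT = 0, 2.0365, 2.2162, 2.3435.
Z = Σ gᵢe^(−Eᵢ/kT) = 1·e^(−0) + 2·e^(−2.0365) + 6·e^(−2.2162) + 5·e^(−2.3435) = 1.0000 + 0.26097 + 0.65414 + 0.47996 = 2.3951.
F = −kT ln Z = −0.13356 × ln(2.3951) = −0.13356 × 0.87342 = -0.117 eV.

-0.117 eV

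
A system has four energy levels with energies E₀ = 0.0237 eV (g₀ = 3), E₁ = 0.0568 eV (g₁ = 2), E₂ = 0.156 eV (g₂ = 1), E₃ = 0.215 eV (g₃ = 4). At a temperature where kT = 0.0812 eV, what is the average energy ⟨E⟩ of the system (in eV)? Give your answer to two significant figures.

0.053 eV

Eᵢ/kT = 0.2919, 0.6995, 1.921, 2.648.
Z = Σ gᵢe^(−Eᵢ/kT) = 3·e^(−0.2919) + 2·e^(−0.6995) + 1·e^(−1.921) + 4·e^(−2.648) = 2.241 + 0.9937 + 0.1465 + 0.2832 = 3.664.
⟨E⟩ = Σ Eᵢ gᵢe^(−Eᵢ/kT) / Z = (0.0237·2.241 + 0.0568·0.9937 + 0.156·0.1465 + 0.215·0.2832) / 3.664 = 0.053 eV.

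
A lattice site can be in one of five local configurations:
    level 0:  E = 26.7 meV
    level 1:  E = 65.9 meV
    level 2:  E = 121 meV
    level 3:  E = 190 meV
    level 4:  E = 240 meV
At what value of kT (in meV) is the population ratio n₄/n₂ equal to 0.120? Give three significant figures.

n₄/n₂ = exp[−(E₄−E₂)/kT] = 0.120.
⇒ (E₄−E₂)/kT = ln(1/0.120) = ln(8.3333) = 2.1203.
kT = 119 meV / 2.1203 = 56.1 meV.

56.1 meV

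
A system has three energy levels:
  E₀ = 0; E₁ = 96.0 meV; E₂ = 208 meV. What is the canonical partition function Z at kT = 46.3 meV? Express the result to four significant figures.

Z = 1.137

Eᵢ/kT = 0, 2.07343, 4.49244.
Z = Σ e^(−Eᵢ/kT) = e^(−0) + e^(−2.07343) + e^(−4.49244) = 1.00000 + 0.125754 + 0.0111933 = 1.13695.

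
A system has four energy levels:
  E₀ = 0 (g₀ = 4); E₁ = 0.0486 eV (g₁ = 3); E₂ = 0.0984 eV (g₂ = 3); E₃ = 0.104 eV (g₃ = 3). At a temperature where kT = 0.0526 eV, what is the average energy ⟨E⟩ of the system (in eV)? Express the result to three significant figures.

Eᵢ/kT = 0, 0.92395, 1.8707, 1.9772.
Z = Σ gᵢe^(−Eᵢ/kT) = 4·e^(−0) + 3·e^(−0.92395) + 3·e^(−1.8707) + 3·e^(−1.9772) = 4.0000 + 1.1908 + 0.46205 + 0.41537 = 6.0682.
⟨E⟩ = Σ Eᵢ gᵢe^(−Eᵢ/kT) / Z = (0·4.0000 + 0.0486·1.1908 + 0.0984·0.46205 + 0.104·0.41537) / 6.0682 = 0.0241 eV.

0.0241 eV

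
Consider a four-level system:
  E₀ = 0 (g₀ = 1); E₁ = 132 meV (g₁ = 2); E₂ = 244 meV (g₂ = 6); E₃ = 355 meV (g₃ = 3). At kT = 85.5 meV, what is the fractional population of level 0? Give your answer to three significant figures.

0.549

Eᵢ/kT = 0, 1.5439, 2.8538, 4.1520.
Z = Σ gᵢe^(−Eᵢ/kT) = 1·e^(−0) + 2·e^(−1.5439) + 6·e^(−2.8538) + 3·e^(−4.1520) = 1.0000 + 0.42709 + 0.34575 + 0.047199 = 1.8200.
P₀ = g₀ e^(−E₀/kT) / Z = 1.0000/1.8200 = 0.549.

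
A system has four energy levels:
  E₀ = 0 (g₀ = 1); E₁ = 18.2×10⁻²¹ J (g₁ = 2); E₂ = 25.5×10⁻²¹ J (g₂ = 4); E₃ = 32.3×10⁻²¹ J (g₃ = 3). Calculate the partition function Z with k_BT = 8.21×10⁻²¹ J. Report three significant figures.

Z = 1.46

Eᵢ/kT = 0, 2.2168, 3.1060, 3.9342.
Z = Σ gᵢe^(−Eᵢ/kT) = 1·e^(−0) + 2·e^(−2.2168) + 4·e^(−3.1060) + 3·e^(−3.9342) = 1.0000 + 0.21791 + 0.17912 + 0.058684 = 1.4557.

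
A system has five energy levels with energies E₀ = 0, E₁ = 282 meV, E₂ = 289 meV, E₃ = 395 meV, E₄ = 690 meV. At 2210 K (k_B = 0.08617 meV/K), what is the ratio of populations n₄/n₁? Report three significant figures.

0.117

k_BT = 0.08617 × 2210 K = 190.44 meV.
n₄/n₁ = exp[−(E₄−E₁)/kT] = exp(−(408 meV)/(190.44 meV)) = exp(-2.1424) = 0.117.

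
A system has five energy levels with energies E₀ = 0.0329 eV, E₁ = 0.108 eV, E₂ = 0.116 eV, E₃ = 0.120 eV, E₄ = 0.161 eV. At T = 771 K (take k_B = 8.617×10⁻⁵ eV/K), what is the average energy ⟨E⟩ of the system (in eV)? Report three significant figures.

k_BT = 8.617×10⁻⁵ × 771 K = 0.066437 eV.
Eᵢ/kT = 0.49521, 1.6256, 1.7460, 1.8062, 2.4233.
Z = Σ e^(−Eᵢ/kT) = e^(−0.49521) + e^(−1.6256) + e^(−1.7460) + e^(−1.8062) + e^(−2.4233) = 0.60944 + 0.19679 + 0.17447 + 0.16428 + 0.088629 = 1.2336.
⟨E⟩ = Σ Eᵢ e^(−Eᵢ/kT) / Z = (0.0329·0.60944 + 0.108·0.19679 + 0.116·0.17447 + 0.120·0.16428 + 0.161·0.088629) / 1.2336 = 0.0774 eV.

0.0774 eV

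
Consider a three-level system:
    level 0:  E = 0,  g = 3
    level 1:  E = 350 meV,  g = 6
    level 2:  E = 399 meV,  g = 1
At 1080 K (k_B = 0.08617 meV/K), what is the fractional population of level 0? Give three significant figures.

0.951

k_BT = 0.08617 × 1080 K = 93.064 meV.
Eᵢ/kT = 0, 3.7609, 4.2874.
Z = Σ gᵢe^(−Eᵢ/kT) = 3·e^(−0) + 6·e^(−3.7609) + 1·e^(−4.2874) = 3.0000 + 0.13958 + 0.013741 = 3.1533.
P₀ = g₀ e^(−E₀/kT) / Z = 3.0000/3.1533 = 0.951.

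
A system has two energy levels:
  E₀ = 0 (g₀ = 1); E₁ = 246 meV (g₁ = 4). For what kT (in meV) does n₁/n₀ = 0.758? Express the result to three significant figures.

n₁/n₀ = (g₁/g₀) exp[−(E₁−E₀)/kT] = 0.758.
⇒ (E₁−E₀)/kT = ln((4/1)/0.758) = ln(5.2770) = 1.6634.
kT = 246 meV / 1.6634 = 148 meV.

148 meV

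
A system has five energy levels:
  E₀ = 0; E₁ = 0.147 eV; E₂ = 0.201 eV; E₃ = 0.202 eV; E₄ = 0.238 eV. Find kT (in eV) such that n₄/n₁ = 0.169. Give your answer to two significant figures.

0.051 eV

n₄/n₁ = exp[−(E₄−E₁)/kT] = 0.169.
⇒ (E₄−E₁)/kT = ln(1/0.169) = ln(5.917) = 1.778.
kT = 0.091 eV / 1.778 = 0.051 eV.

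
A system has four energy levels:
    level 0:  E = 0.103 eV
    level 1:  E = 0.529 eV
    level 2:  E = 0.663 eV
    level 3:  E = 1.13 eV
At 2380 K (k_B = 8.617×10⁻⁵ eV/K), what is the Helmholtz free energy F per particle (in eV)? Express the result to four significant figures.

k_BT = 8.617×10⁻⁵ × 2380 K = 0.205085 eV.
Eᵢ/kT = 0.502231, 2.57942, 3.23281, 5.50991.
Z = Σ e^(−Eᵢ/kT) = e^(−0.502231) + e^(−2.57942) + e^(−3.23281) + e^(−5.50991) = 0.605179 + 0.0758180 + 0.0394465 + 0.00404647 = 0.724490.
F = −kT ln Z = −0.205085 × ln(0.724490) = −0.205085 × -0.322287 = 0.06610 eV.

0.06610 eV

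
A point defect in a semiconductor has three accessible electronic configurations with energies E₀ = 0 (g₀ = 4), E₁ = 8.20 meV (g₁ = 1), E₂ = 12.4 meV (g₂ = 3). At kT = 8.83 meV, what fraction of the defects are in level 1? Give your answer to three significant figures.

0.0770

Eᵢ/kT = 0, 0.92865, 1.4043.
Z = Σ gᵢe^(−Eᵢ/kT) = 4·e^(−0) + 1·e^(−0.92865) + 3·e^(−1.4043) = 4.0000 + 0.39509 + 0.73662 = 5.1317.
P₁ = g₁ e^(−E₁/kT) / Z = 0.39509/5.1317 = 0.0770.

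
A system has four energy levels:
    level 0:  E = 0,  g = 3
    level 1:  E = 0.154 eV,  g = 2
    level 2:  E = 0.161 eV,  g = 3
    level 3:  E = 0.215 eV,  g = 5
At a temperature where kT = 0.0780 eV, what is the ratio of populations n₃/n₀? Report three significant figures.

n₃/n₀ = (g₃/g₀) exp[−(E₃−E₀)/kT] = (5/3) × exp(−(0.215 eV)/(0.0780 eV)) = (5/3) × exp(-2.7564) = 0.106.

0.106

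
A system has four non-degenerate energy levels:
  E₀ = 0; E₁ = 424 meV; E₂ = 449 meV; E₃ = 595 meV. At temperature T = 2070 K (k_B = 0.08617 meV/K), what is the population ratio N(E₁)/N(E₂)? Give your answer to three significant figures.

k_BT = 0.08617 × 2070 K = 178.37 meV.
n₁/n₂ = exp[−(E₁−E₂)/kT] = exp(−(-25 meV)/(178.37 meV)) = exp(0.14016) = 1.15.

1.15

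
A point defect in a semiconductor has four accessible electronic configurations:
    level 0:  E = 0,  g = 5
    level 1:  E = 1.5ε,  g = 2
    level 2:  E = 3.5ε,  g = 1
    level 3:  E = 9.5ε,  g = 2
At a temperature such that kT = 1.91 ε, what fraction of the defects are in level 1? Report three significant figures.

0.150

Eᵢ/kT = 0, 0.78534, 1.8325, 4.9738.
Z = Σ gᵢe^(−Eᵢ/kT) = 5·e^(−0) + 2·e^(−0.78534) + 1·e^(−1.8325) + 2·e^(−4.9738) = 5.0000 + 0.91193 + 0.16001 + 0.013834 = 6.0858.
P₁ = g₁ e^(−E₁/kT) / Z = 0.91193/6.0858 = 0.150.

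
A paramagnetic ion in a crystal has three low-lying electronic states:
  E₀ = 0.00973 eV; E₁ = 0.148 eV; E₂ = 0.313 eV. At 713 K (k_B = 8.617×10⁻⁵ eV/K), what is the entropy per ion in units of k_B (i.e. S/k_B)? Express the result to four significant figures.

k_BT = 8.617×10⁻⁵ × 713 K = 0.0614392 eV.
Eᵢ/kT = 0.158368, 2.40889, 5.09447.
Z = Σ e^(−Eᵢ/kT) = e^(−0.158368) + e^(−2.40889) + e^(−5.09447) = 0.853536 + 0.0899150 + 0.00613055 = 0.949582.
⟨E⟩ = Σ EᵢPᵢ = 0.0247806 eV.
S/k_B = ln Z + ⟨E⟩/kT = ln(0.949582) + 0.0247806/0.0614392 = -0.0517334 + 0.403335 = 0.3516.

0.3516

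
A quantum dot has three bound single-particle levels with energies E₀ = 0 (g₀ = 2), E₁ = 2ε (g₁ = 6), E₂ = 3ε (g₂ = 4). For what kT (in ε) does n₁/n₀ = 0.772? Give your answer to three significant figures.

n₁/n₀ = (g₁/g₀) exp[−(E₁−E₀)/kT] = 0.772.
⇒ (E₁−E₀)/kT = ln((6/2)/0.772) = ln(3.8860) = 1.3574.
kT = 2ε / 1.3574 = 1.47 ε.

1.47 ε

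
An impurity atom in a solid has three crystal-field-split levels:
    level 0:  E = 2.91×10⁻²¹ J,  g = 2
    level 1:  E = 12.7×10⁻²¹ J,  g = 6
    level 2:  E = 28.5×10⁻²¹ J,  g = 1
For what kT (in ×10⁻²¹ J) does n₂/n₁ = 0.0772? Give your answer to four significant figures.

20.53 ×10⁻²¹ J

n₂/n₁ = (g₂/g₁) exp[−(E₂−E₁)/kT] = 0.0772.
⇒ (E₂−E₁)/kT = ln((1/6)/0.0772) = ln(2.15889) = 0.769594.
kT = 15.8 ×10⁻²¹ J / 0.769594 = 20.53 ×10⁻²¹ J.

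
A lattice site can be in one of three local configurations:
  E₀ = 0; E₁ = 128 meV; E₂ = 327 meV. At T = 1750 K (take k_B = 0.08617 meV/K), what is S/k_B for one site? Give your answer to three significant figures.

0.830

k_BT = 0.08617 × 1750 K = 150.80 meV.
Eᵢ/kT = 0, 0.84881, 2.1684.
Z = Σ e^(−Eᵢ/kT) = e^(−0) + e^(−0.84881) + e^(−2.1684) = 1.0000 + 0.42792 + 0.11436 = 1.5423.
⟨E⟩ = Σ EᵢPᵢ = 59.761 meV.
S/k_B = ln Z + ⟨E⟩/kT = ln(1.5423) + 59.761/150.80 = 0.43327 + 0.39629 = 0.830.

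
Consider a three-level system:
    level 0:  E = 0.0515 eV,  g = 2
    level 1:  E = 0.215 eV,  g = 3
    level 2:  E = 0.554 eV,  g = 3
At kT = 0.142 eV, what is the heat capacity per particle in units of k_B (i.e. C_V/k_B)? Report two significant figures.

0.56

Eᵢ/kT = 0.3627, 1.514, 3.901.
Z = Σ gᵢe^(−Eᵢ/kT) = 2·e^(−0.3627) + 3·e^(−1.514) + 3·e^(−3.901) = 1.392 + 0.6601 + 0.06067 = 2.113.
⟨E⟩ = 0.1170 eV, ⟨E²⟩ = 0.02500 eV².
C_V/k_B = (⟨E²⟩ − ⟨E⟩²)/(kT)² = (0.02500 − 0.01369)/0.02016 = 0.56.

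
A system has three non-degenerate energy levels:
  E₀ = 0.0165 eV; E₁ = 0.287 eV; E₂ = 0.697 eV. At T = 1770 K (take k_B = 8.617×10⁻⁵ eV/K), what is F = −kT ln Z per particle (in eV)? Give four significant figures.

k_BT = 8.617×10⁻⁵ × 1770 K = 0.152521 eV.
Eᵢ/kT = 0.108182, 1.88171, 4.56986.
Z = Σ e^(−Eᵢ/kT) = e^(−0.108182) + e^(−1.88171) + e^(−4.56986) = 0.897464 + 0.152329 + 0.0103594 = 1.06015.
F = −kT ln Z = −0.152521 × ln(1.06015) = −0.152521 × 0.0584104 = -0.008909 eV.

-0.008909 eV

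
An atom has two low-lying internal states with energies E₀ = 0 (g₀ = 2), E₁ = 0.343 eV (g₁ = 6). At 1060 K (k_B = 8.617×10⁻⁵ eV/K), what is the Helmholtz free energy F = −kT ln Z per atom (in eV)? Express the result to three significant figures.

k_BT = 8.617×10⁻⁵ × 1060 K = 0.091340 eV.
Eᵢ/kT = 0, 3.7552.
Z = Σ gᵢe^(−Eᵢ/kT) = 2·e^(−0) + 6·e^(−3.7552) = 2.0000 + 0.14037 = 2.1404.
F = −kT ln Z = −0.091340 × ln(2.1404) = −0.091340 × 0.76099 = -0.0695 eV.

-0.0695 eV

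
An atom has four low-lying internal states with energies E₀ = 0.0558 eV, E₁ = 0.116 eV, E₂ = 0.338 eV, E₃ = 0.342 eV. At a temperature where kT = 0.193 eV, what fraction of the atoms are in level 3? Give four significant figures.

0.1036

Eᵢ/kT = 0.289119, 0.601036, 1.75130, 1.77202.
Z = Σ e^(−Eᵢ/kT) = e^(−0.289119) + e^(−0.601036) + e^(−1.75130) + e^(−1.77202) = 0.748923 + 0.548243 + 0.173548 + 0.169989 = 1.64070.
P₃ = e^(−E₃/kT) / Z = 0.169989/1.64070 = 0.1036.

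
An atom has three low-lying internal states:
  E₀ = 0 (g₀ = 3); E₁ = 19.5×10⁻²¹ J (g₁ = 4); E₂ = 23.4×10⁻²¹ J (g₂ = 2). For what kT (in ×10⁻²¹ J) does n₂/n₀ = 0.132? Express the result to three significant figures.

n₂/n₀ = (g₂/g₀) exp[−(E₂−E₀)/kT] = 0.132.
⇒ (E₂−E₀)/kT = ln((2/3)/0.132) = ln(5.0505) = 1.6195.
kT = 23.4 ×10⁻²¹ J / 1.6195 = 14.4 ×10⁻²¹ J.

14.4 ×10⁻²¹ J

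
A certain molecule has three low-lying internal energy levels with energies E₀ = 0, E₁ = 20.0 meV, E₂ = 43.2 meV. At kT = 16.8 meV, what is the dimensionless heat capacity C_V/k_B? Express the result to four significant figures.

Eᵢ/kT = 0, 1.19048, 2.57143.
Z = Σ e^(−Eᵢ/kT) = e^(−0) + e^(−1.19048) + e^(−2.57143) = 1.00000 + 0.304075 + 0.0764262 = 1.38050.
⟨E⟩ = 6.79689 meV, ⟨E²⟩ = 191.423 meV².
C_V/k_B = (⟨E²⟩ − ⟨E⟩²)/(kT)² = (191.423 − 46.1977)/282.240 = 0.5145.

0.5145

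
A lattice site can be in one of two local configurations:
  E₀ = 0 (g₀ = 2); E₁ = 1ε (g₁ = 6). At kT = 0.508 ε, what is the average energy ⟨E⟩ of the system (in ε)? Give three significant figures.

Eᵢ/kT = 0, 1.9685.
Z = Σ gᵢe^(−Eᵢ/kT) = 2·e^(−0) + 6·e^(−1.9685) = 2.0000 + 0.83800 = 2.8380.
⟨E⟩ = Σ Eᵢ gᵢe^(−Eᵢ/kT) / Z = (0·2.0000 + 1·0.83800) / 2.8380 = 0.295 ε.

0.295 ε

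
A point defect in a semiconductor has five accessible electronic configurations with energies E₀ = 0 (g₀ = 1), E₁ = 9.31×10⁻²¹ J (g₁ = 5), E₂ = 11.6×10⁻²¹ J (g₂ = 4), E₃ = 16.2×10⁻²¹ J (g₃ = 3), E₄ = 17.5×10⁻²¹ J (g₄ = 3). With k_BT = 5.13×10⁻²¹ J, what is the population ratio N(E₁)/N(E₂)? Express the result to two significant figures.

2.0

n₁/n₂ = (g₁/g₂) exp[−(E₁−E₂)/kT] = (5/4) × exp(−(-2.29 ×10⁻²¹ J)/(5.13 ×10⁻²¹ J)) = (5/4) × exp(0.4464) = 2.0.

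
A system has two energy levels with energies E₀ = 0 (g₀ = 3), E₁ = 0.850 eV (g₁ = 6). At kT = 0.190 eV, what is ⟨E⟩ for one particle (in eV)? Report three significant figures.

Eᵢ/kT = 0, 4.4737.
Z = Σ gᵢe^(−Eᵢ/kT) = 3·e^(−0) + 6·e^(−4.4737) = 3.0000 + 0.068430 = 3.0684.
⟨E⟩ = Σ Eᵢ gᵢe^(−Eᵢ/kT) / Z = (0·3.0000 + 0.850·0.068430) / 3.0684 = 0.0190 eV.

0.0190 eV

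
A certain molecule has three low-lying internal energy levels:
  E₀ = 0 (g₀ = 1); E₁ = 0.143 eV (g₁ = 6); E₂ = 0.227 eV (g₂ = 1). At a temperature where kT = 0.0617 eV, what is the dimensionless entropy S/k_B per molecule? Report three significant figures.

1.39

Eᵢ/kT = 0, 2.3177, 3.6791.
Z = Σ gᵢe^(−Eᵢ/kT) = 1·e^(−0) + 6·e^(−2.3177) + 1·e^(−3.6791) = 1.0000 + 0.59100 + 0.025246 = 1.6162.
⟨E⟩ = Σ EᵢPᵢ = 0.055837 eV.
S/k_B = ln Z + ⟨E⟩/kT = ln(1.6162) + 0.055837/0.0617 = 0.48008 + 0.90498 = 1.39.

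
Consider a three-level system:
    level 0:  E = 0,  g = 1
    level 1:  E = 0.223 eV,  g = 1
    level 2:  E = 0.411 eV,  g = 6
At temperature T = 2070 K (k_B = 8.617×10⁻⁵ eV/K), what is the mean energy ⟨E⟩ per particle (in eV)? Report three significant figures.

0.164 eV

k_BT = 8.617×10⁻⁵ × 2070 K = 0.17837 eV.
Eᵢ/kT = 0, 1.2502, 2.3042.
Z = Σ gᵢe^(−Eᵢ/kT) = 1·e^(−0) + 1·e^(−1.2502) + 6·e^(−2.3042) = 1.0000 + 0.28645 + 0.59903 = 1.8855.
⟨E⟩ = Σ Eᵢ gᵢe^(−Eᵢ/kT) / Z = (0·1.0000 + 0.223·0.28645 + 0.411·0.59903) / 1.8855 = 0.164 eV.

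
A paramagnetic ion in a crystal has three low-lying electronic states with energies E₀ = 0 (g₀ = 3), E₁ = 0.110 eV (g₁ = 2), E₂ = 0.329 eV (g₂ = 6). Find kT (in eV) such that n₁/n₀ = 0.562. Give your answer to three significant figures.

n₁/n₀ = (g₁/g₀) exp[−(E₁−E₀)/kT] = 0.562.
⇒ (E₁−E₀)/kT = ln((2/3)/0.562) = ln(1.1862) = 0.17075.
kT = 0.110 eV / 0.17075 = 0.644 eV.

0.644 eV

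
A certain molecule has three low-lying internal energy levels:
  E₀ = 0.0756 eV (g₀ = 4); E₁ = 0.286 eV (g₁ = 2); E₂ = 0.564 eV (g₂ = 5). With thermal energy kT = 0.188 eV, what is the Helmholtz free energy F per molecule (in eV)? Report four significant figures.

Eᵢ/kT = 0.402128, 1.52128, 3.00000.
Z = Σ gᵢe^(−Eᵢ/kT) = 4·e^(−0.402128) + 2·e^(−1.52128) + 5·e^(−3.00000) = 2.67558 + 0.436864 + 0.248935 = 3.36138.
F = −kT ln Z = −0.188 × ln(3.36138) = −0.188 × 1.21235 = -0.2279 eV.

-0.2279 eV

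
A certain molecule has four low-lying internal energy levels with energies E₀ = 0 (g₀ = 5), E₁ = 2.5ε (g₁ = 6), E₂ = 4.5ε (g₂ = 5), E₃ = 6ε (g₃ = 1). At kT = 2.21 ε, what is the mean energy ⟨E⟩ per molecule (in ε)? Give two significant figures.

1.1 ε

Eᵢ/kT = 0, 1.131, 2.036, 2.715.
Z = Σ gᵢe^(−Eᵢ/kT) = 5·e^(−0) + 6·e^(−1.131) + 5·e^(−2.036) + 1·e^(−2.715) = 5.000 + 1.936 + 0.6527 + 0.06620 = 7.655.
⟨E⟩ = Σ Eᵢ gᵢe^(−Eᵢ/kT) / Z = (0·5.000 + 2.5·1.936 + 4.5·0.6527 + 6·0.06620) / 7.655 = 1.1 ε.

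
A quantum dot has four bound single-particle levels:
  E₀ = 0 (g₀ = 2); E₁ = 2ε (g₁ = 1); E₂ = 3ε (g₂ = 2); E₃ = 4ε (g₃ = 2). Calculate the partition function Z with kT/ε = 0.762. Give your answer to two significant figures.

Eᵢ/kT = 0, 2.625, 3.937, 5.249.
Z = Σ gᵢe^(−Eᵢ/kT) = 2·e^(−0) + 1·e^(−2.625) + 2·e^(−3.937) + 2·e^(−5.249) = 2.000 + 0.07244 + 0.03901 + 0.01051 = 2.122.

Z = 2.1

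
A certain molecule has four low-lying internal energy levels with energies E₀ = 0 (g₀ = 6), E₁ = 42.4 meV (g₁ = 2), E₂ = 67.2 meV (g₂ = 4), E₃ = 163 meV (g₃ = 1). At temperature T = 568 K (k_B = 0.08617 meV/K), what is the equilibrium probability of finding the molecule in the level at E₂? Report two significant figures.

k_BT = 0.08617 × 568 K = 48.94 meV.
Eᵢ/kT = 0, 0.8664, 1.373, 3.331.
Z = Σ gᵢe^(−Eᵢ/kT) = 6·e^(−0) + 2·e^(−0.8664) + 4·e^(−1.373) + 1·e^(−3.331) = 6.000 + 0.8409 + 1.013 + 0.03576 = 7.890.
P₂ = g₂ e^(−E₂/kT) / Z = 1.013/7.890 = 0.13.

0.13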